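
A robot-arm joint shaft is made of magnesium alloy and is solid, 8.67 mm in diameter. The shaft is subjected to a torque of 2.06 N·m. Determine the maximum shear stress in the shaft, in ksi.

J = πd⁴/32 = π(0.00867)⁴/32 = 5.547×10^-10 m⁴.
τ_max = T·r/J = 2.060 × 0.00434 / 5.547×10^-10 = 1.610×10^7 Pa.

2.33 ksi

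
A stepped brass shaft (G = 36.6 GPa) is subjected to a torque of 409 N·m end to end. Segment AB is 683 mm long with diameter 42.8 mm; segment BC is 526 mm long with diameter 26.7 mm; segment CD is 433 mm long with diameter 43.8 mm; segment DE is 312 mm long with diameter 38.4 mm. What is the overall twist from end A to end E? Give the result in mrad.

171 mrad

J_AB = π(0.0428)⁴/32 = 3.29×10^-7 m⁴; J_BC = π(0.0267)⁴/32 = 4.99×10^-8 m⁴; J_CD = π(0.0438)⁴/32 = 3.61×10^-7 m⁴; J_DE = π(0.0384)⁴/32 = 2.13×10^-7 m⁴.
θ = (T/G)·Σ L_i/J_i = (409.0/36.6×10⁹)·(0.683/3.29×10^-7 + 0.526/4.99×10^-8 + 0.433/3.61×10^-7 + 0.312/2.13×10^-7) = 0.1707 rad.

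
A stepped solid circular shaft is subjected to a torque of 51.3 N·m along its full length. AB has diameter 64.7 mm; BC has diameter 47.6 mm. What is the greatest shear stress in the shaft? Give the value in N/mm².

2.42 N/mm²

Under the same torque, τ_max = 16T/(πd³) is largest where d is smallest — segment BC (d = 47.6 mm).
τ_max = 16·51.30/(π·(0.0476)³) = 2.423×10^6 Pa.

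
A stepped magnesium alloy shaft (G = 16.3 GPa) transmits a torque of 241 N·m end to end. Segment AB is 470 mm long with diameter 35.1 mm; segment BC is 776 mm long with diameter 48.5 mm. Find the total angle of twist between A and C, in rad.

0.0678 rad

J_AB = π(0.0351)⁴/32 = 1.49×10^-7 m⁴; J_BC = π(0.0485)⁴/32 = 5.43×10^-7 m⁴.
θ = (T/G)·Σ L_i/J_i = (241.0/16.3×10⁹)·(0.470/1.49×10^-7 + 0.776/5.43×10^-7) = 0.06776 rad.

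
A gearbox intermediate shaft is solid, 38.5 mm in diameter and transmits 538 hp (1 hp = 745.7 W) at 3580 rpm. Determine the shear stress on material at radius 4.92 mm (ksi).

3.54 ksi

ω = 2π·3580/60 = 374.9 rad/s, so T = P/ω = 538×745.7 / 374.9 = 1070 N·m.
J = πd⁴/32 = π(0.0385)⁴/32 = 2.157×10^-7 m⁴.
Shear stress varies linearly with radius: τ = T·r/J = 1070 × 0.00492 / 2.157×10^-7 = 2.441×10^7 Pa.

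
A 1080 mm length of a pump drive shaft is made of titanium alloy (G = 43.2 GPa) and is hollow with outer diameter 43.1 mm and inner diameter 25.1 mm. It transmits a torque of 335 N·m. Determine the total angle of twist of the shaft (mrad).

J = π(d_o⁴ − d_i⁴)/32 = π(0.0431⁴ − 0.0251⁴)/32 = 2.998×10^-7 m⁴.
θ = T·L/(G·J) = 335.0 × 1.08 / (43.2×10⁹ × 2.998×10^-7) = 0.02793 rad.

27.9 mrad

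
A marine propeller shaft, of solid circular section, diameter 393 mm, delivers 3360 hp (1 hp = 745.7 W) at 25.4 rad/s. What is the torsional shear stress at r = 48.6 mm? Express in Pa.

2.05e6 Pa

ω = 25.4 rad/s, so T = P/ω = 3360×745.7 / 25.40 = 98640 N·m.
J = πd⁴/32 = π(0.393)⁴/32 = 2.342×10^-3 m⁴.
Shear stress varies linearly with radius: τ = T·r/J = 98640 × 0.0486 / 2.342×10^-3 = 2.047×10^6 Pa.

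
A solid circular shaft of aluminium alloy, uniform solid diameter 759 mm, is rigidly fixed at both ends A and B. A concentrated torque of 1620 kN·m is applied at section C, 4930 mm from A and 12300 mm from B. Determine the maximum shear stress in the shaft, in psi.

1950 psi

With uniform GJ and both ends fixed, compatibility θ_AC = θ_CB gives T_A·a = T_B·b, together with T_A + T_B = T₀.
T_A = T₀·b/(a+b) = 1.620e6·12300/17230 = 1.156e6 N·m; T_B = 463500 N·m.
τ in each portion: τ_AC = 1.35×10^7 Pa, τ_CB = 5.40×10^6 Pa; maximum is in AC.
τ_max = T_AC·r/J = 1.156e6·0.380/0.0326 = 1.347×10^7 Pa.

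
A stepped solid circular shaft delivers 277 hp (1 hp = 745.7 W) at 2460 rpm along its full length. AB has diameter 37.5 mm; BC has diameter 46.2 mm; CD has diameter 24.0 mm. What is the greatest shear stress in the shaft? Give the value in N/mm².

295 N/mm²

ω = 2π·2460/60 = 257.6 rad/s, so T = P/ω = 277×745.7 / 257.6 = 801.8 N·m.
Under the same torque, τ_max = 16T/(πd³) is largest where d is smallest — segment CD (d = 24.0 mm).
τ_max = 16·801.8/(π·(0.0240)³) = 2.954×10^8 Pa.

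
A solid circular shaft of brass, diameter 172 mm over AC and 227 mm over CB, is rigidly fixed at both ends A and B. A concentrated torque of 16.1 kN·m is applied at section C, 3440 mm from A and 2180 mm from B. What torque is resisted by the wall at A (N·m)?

Compatibility: T_A·a/J_AC = T_B·b/J_CB with T_A + T_B = T₀.
J_AC = 8.59×10^-5 m⁴, J_CB = 2.61×10^-4 m⁴, so T_A = T₀·(J_AC/a)/((J_AC/a)+(J_CB/b)) = 2782 N·m, T_B = 13320 N·m.

2780 N·m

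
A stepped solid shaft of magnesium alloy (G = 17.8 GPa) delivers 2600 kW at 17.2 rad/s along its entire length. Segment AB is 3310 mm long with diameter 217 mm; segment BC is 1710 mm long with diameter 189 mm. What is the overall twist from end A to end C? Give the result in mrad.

ω = 17.2 rad/s, so T = P/ω = 2600×10³ / 17.20 = 151200 N·m.
J_AB = π(0.217)⁴/32 = 2.18×10^-4 m⁴; J_BC = π(0.189)⁴/32 = 1.25×10^-4 m⁴.
θ = (T/G)·Σ L_i/J_i = (151200/17.8×10⁹)·(3.31/2.18×10^-4 + 1.71/1.25×10^-4) = 0.2451 rad.

245 mrad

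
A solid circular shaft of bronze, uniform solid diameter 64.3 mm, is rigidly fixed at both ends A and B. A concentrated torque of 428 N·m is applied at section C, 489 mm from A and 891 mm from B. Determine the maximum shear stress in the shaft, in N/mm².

With uniform GJ and both ends fixed, compatibility θ_AC = θ_CB gives T_A·a = T_B·b, together with T_A + T_B = T₀.
T_A = T₀·b/(a+b) = 428.0·891/1380 = 276.3 N·m; T_B = 151.7 N·m.
τ in each portion: τ_AC = 5.29×10^6 Pa, τ_CB = 2.91×10^6 Pa; maximum is in AC.
τ_max = T_AC·r/J = 276.3·0.0321/1.68×10^-6 = 5.294×10^6 Pa.

5.29 N/mm²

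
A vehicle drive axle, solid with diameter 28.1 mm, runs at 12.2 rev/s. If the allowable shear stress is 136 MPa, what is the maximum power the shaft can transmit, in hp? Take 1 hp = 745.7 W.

60.9 hp

J = πd⁴/32 = π(0.0281)⁴/32 = 6.121×10^-8 m⁴.
T_max = τ_allow·J/r = 1.36×10^8 × 6.121×10^-8 / 0.0140 = 592.5 N·m.
ω = 2π·12.2 = 76.65 rad/s, so P_max = T_max·ω = 4.542×10^4 W.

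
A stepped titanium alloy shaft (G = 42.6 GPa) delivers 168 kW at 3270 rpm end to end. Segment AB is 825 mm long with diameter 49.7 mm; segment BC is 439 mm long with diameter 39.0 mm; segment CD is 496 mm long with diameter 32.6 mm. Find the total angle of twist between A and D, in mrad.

89.6 mrad

ω = 2π·3270/60 = 342.4 rad/s, so T = P/ω = 168×10³ / 342.4 = 490.6 N·m.
J_AB = π(0.0497)⁴/32 = 5.99×10^-7 m⁴; J_BC = π(0.0390)⁴/32 = 2.27×10^-7 m⁴; J_CD = π(0.0326)⁴/32 = 1.11×10^-7 m⁴.
θ = (T/G)·Σ L_i/J_i = (490.6/42.6×10⁹)·(0.825/5.99×10^-7 + 0.439/2.27×10^-7 + 0.496/1.11×10^-7) = 0.08964 rad.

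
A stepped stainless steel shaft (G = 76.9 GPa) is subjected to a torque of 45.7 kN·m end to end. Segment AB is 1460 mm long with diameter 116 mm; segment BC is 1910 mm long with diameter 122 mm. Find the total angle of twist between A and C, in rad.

J_AB = π(0.116)⁴/32 = 1.78×10^-5 m⁴; J_BC = π(0.122)⁴/32 = 2.17×10^-5 m⁴.
θ = (T/G)·Σ L_i/J_i = (45700/76.9×10⁹)·(1.46/1.78×10^-5 + 1.91/2.17×10^-5) = 0.1010 rad.

0.101 rad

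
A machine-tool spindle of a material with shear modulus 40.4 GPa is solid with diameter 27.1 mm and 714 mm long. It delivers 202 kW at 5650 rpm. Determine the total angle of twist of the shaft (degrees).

6.53°

ω = 2π·5650/60 = 591.7 rad/s, so T = P/ω = 202×10³ / 591.7 = 341.4 N·m.
J = πd⁴/32 = π(0.0271)⁴/32 = 5.295×10^-8 m⁴.
θ = T·L/(G·J) = 341.4 × 0.714 / (40.4×10⁹ × 5.295×10^-8) = 0.1139 rad.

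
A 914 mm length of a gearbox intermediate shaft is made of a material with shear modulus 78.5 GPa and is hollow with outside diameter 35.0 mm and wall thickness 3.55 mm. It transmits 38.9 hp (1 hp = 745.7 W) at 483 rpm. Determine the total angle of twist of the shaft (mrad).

ω = 2π·483/60 = 50.58 rad/s, so T = P/ω = 38.9×745.7 / 50.58 = 573.5 N·m.
J = π(d_o⁴ − d_i⁴)/32 = π(0.0350⁴ − 0.0279⁴)/32 = 8.784×10^-8 m⁴.
θ = T·L/(G·J) = 573.5 × 0.914 / (78.5×10⁹ × 8.784×10^-8) = 0.07602 rad.

76.0 mrad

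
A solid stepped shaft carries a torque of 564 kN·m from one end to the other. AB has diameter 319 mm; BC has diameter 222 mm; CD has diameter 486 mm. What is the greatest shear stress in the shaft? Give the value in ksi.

Under the same torque, τ_max = 16T/(πd³) is largest where d is smallest — segment BC (d = 222 mm).
τ_max = 16·564000/(π·(0.222)³) = 2.625×10^8 Pa.

38.1 ksi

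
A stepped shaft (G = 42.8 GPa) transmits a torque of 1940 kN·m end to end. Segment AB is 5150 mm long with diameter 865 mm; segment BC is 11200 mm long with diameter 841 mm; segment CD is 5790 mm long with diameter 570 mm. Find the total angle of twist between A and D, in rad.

0.0399 rad

J_AB = π(0.865)⁴/32 = 0.0550 m⁴; J_BC = π(0.841)⁴/32 = 0.0491 m⁴; J_CD = π(0.570)⁴/32 = 0.0104 m⁴.
θ = (T/G)·Σ L_i/J_i = (1.940e6/42.8×10⁹)·(5.15/0.0550 + 11.2/0.0491 + 5.79/0.0104) = 0.03991 rad.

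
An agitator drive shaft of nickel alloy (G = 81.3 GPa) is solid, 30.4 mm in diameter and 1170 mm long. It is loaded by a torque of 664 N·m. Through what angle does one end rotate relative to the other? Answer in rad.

0.114 rad

J = πd⁴/32 = π(0.0304)⁴/32 = 8.385×10^-8 m⁴.
θ = T·L/(G·J) = 664.0 × 1.17 / (81.3×10⁹ × 8.385×10^-8) = 0.1140 rad.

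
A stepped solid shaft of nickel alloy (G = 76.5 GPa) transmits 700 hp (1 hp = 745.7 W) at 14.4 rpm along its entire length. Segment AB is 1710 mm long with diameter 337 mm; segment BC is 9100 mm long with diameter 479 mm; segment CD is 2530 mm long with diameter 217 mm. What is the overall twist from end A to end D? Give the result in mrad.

66.7 mrad

ω = 2π·14.4/60 = 1.508 rad/s, so T = P/ω = 700×745.7 / 1.508 = 346200 N·m.
J_AB = π(0.337)⁴/32 = 1.27×10^-3 m⁴; J_BC = π(0.479)⁴/32 = 5.17×10^-3 m⁴; J_CD = π(0.217)⁴/32 = 2.18×10^-4 m⁴.
θ = (T/G)·Σ L_i/J_i = (346200/76.5×10⁹)·(1.71/1.27×10^-3 + 9.10/5.17×10^-3 + 2.53/2.18×10^-4) = 0.06667 rad.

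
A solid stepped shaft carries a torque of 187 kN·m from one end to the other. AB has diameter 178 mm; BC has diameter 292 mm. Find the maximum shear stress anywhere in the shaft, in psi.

24500 psi

Under the same torque, τ_max = 16T/(πd³) is largest where d is smallest — segment AB (d = 178 mm).
τ_max = 16·187000/(π·(0.178)³) = 1.689×10^8 Pa.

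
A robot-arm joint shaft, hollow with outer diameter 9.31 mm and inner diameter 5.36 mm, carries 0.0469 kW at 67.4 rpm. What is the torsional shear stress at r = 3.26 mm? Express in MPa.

33.0 MPa

ω = 2π·67.4/60 = 7.058 rad/s, so T = P/ω = 0.0469×10³ / 7.058 = 6.645 N·m.
J = π(d_o⁴ − d_i⁴)/32 = π(0.00931⁴ − 0.00536⁴)/32 = 6.565×10^-10 m⁴.
Shear stress varies linearly with radius: τ = T·r/J = 6.645 × 0.00326 / 6.565×10^-10 = 3.299×10^7 Pa.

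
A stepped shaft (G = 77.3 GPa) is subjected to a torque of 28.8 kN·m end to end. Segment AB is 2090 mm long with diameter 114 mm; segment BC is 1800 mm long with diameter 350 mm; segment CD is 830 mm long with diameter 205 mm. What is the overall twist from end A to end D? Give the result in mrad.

49.2 mrad

J_AB = π(0.114)⁴/32 = 1.66×10^-5 m⁴; J_BC = π(0.350)⁴/32 = 1.47×10^-3 m⁴; J_CD = π(0.205)⁴/32 = 1.73×10^-4 m⁴.
θ = (T/G)·Σ L_i/J_i = (28800/77.3×10⁹)·(2.09/1.66×10^-5 + 1.80/1.47×10^-3 + 0.830/1.73×10^-4) = 0.04920 rad.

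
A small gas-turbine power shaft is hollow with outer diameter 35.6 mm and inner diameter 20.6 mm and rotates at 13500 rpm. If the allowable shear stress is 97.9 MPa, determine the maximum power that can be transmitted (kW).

1090 kW

J = π(d_o⁴ − d_i⁴)/32 = π(0.0356⁴ − 0.0206⁴)/32 = 1.400×10^-7 m⁴.
T_max = τ_allow·J/r = 9.79×10^7 × 1.400×10^-7 / 0.0178 = 770.0 N·m.
ω = 2π·13500/60 = 1414 rad/s, so P_max = T_max·ω = 1.089×10^6 W.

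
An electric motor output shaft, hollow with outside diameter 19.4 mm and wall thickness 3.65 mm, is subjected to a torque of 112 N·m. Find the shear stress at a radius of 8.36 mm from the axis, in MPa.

79.3 MPa

J = π(d_o⁴ − d_i⁴)/32 = π(0.0194⁴ − 0.0121⁴)/32 = 1.180×10^-8 m⁴.
Shear stress varies linearly with radius: τ = T·r/J = 112.0 × 0.00836 / 1.180×10^-8 = 7.934×10^7 Pa.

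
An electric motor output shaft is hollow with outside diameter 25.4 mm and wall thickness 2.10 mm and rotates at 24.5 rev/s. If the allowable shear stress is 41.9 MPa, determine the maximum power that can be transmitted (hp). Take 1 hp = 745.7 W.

J = π(d_o⁴ − d_i⁴)/32 = π(0.0254⁴ − 0.0212⁴)/32 = 2.103×10^-8 m⁴.
T_max = τ_allow·J/r = 4.19×10^7 × 2.103×10^-8 / 0.0127 = 69.39 N·m.
ω = 2π·24.5 = 153.9 rad/s, so P_max = T_max·ω = 1.068×10^4 W.

14.3 hp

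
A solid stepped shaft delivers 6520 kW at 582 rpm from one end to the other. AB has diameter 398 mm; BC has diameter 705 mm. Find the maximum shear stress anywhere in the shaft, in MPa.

ω = 2π·582/60 = 60.95 rad/s, so T = P/ω = 6520×10³ / 60.95 = 107000 N·m.
Under the same torque, τ_max = 16T/(πd³) is largest where d is smallest — segment AB (d = 398 mm).
τ_max = 16·107000/(π·(0.398)³) = 8.642×10^6 Pa.

8.64 MPa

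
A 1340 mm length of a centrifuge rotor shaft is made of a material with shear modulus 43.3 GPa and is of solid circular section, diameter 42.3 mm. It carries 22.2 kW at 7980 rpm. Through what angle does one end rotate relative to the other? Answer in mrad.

2.62 mrad

ω = 2π·7980/60 = 835.7 rad/s, so T = P/ω = 22.2×10³ / 835.7 = 26.57 N·m.
J = πd⁴/32 = π(0.0423)⁴/32 = 3.143×10^-7 m⁴.
θ = T·L/(G·J) = 26.57 × 1.34 / (43.3×10⁹ × 3.143×10^-7) = 2.616×10^-3 rad.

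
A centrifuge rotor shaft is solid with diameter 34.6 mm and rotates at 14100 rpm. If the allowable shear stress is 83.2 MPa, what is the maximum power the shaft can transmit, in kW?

999 kW

J = πd⁴/32 = π(0.0346)⁴/32 = 1.407×10^-7 m⁴.
T_max = τ_allow·J/r = 8.32×10^7 × 1.407×10^-7 / 0.0173 = 676.7 N·m.
ω = 2π·14100/60 = 1477 rad/s, so P_max = T_max·ω = 9.991×10^5 W.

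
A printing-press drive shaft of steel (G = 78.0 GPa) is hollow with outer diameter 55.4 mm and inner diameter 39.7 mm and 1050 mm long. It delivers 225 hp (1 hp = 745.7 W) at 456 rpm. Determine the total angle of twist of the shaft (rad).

ω = 2π·456/60 = 47.75 rad/s, so T = P/ω = 225×745.7 / 47.75 = 3514 N·m.
J = π(d_o⁴ − d_i⁴)/32 = π(0.0554⁴ − 0.0397⁴)/32 = 6.809×10^-7 m⁴.
θ = T·L/(G·J) = 3514 × 1.05 / (78.0×10⁹ × 6.809×10^-7) = 0.06946 rad.

0.0695 rad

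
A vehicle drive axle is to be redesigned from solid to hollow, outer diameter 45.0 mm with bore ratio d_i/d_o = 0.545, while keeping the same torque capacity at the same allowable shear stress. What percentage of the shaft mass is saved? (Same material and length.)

25.2 %

Equal τ_max and T ⇒ the solid shaft needs d_s³ = d_o³(1−k⁴), so d_s = 45.0·(1−0.545⁴)^(1/3) = 43.64 mm.
Area ratio A_h/A_s = d_o²(1−k²)/d_s² = (1−k²)/(1−k⁴)^(2/3) = 0.7476.
Mass saving = 1 − 0.7476 = 25.2 %.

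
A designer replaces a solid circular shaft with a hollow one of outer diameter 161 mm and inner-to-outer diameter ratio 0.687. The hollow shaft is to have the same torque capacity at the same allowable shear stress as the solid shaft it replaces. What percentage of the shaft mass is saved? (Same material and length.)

Equal τ_max and T ⇒ the solid shaft needs d_s³ = d_o³(1−k⁴), so d_s = 161·(1−0.687⁴)^(1/3) = 148.0 mm.
Area ratio A_h/A_s = d_o²(1−k²)/d_s² = (1−k²)/(1−k⁴)^(2/3) = 0.6246.
Mass saving = 1 − 0.6246 = 37.5 %.

37.5 %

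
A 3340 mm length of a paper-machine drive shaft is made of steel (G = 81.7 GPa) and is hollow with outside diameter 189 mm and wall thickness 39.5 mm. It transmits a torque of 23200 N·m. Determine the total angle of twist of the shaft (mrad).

J = π(d_o⁴ − d_i⁴)/32 = π(0.189⁴ − 0.110⁴)/32 = 1.109×10^-4 m⁴.
θ = T·L/(G·J) = 23200 × 3.34 / (81.7×10⁹ × 1.109×10^-4) = 8.553×10^-3 rad.

8.55 mrad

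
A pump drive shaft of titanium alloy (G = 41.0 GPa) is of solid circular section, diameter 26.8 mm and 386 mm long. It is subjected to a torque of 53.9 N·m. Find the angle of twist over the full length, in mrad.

J = πd⁴/32 = π(0.0268)⁴/32 = 5.065×10^-8 m⁴.
θ = T·L/(G·J) = 53.90 × 0.386 / (41.0×10⁹ × 5.065×10^-8) = 0.01002 rad.

10.0 mrad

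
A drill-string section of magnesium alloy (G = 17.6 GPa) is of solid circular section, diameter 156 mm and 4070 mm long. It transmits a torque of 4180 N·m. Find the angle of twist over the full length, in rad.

0.0166 rad

J = πd⁴/32 = π(0.156)⁴/32 = 5.814×10^-5 m⁴.
θ = T·L/(G·J) = 4180 × 4.07 / (17.6×10⁹ × 5.814×10^-5) = 0.01662 rad.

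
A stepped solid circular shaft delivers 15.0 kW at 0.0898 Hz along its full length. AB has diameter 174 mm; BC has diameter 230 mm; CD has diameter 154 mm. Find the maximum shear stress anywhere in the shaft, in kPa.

ω = 2π·0.0898 = 0.5642 rad/s, so T = P/ω = 15.0×10³ / 0.5642 = 26580 N·m.
Under the same torque, τ_max = 16T/(πd³) is largest where d is smallest — segment CD (d = 154 mm).
τ_max = 16·26580/(π·(0.154)³) = 3.707×10^7 Pa.

37100 kPa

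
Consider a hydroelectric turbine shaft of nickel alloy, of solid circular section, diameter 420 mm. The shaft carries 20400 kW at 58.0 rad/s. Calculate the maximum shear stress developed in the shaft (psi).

ω = 58.0 rad/s, so T = P/ω = 20400×10³ / 58.00 = 351700 N·m.
J = πd⁴/32 = π(0.420)⁴/32 = 3.055×10^-3 m⁴.
τ_max = T·r/J = 351700 × 0.210 / 3.055×10^-3 = 2.418×10^7 Pa.

3510 psi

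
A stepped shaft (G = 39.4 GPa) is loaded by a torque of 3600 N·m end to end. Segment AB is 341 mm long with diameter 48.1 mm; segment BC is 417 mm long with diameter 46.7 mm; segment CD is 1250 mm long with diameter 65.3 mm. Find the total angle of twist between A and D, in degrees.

J_AB = π(0.0481)⁴/32 = 5.26×10^-7 m⁴; J_BC = π(0.0467)⁴/32 = 4.67×10^-7 m⁴; J_CD = π(0.0653)⁴/32 = 1.79×10^-6 m⁴.
θ = (T/G)·Σ L_i/J_i = (3600/39.4×10⁹)·(0.341/5.26×10^-7 + 0.417/4.67×10^-7 + 1.25/1.79×10^-6) = 0.2049 rad.

11.7°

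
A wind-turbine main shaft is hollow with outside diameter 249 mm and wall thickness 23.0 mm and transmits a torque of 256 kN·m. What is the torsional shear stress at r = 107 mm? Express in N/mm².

130 N/mm²

J = π(d_o⁴ − d_i⁴)/32 = π(0.249⁴ − 0.203⁴)/32 = 2.107×10^-4 m⁴.
Shear stress varies linearly with radius: τ = T·r/J = 256000 × 0.107 / 2.107×10^-4 = 1.300×10^8 Pa.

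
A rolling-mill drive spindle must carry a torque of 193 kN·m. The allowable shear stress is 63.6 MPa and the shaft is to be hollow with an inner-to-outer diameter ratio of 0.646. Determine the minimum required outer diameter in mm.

265 mm

For a hollow shaft with d_i/d_o = 0.646: τ_max = 16T/(π d_o³ (1−k⁴)), so d_o = [16T/(π τ_allow (1−k⁴))]^(1/3) = [16·193000/(π·6.36×10^7·0.8258)]^(1/3) = 0.2655 m.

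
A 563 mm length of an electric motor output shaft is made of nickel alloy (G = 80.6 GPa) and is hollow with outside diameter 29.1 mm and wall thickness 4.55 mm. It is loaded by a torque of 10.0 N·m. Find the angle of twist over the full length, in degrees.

0.0732°

J = π(d_o⁴ − d_i⁴)/32 = π(0.0291⁴ − 0.0200⁴)/32 = 5.469×10^-8 m⁴.
θ = T·L/(G·J) = 10.00 × 0.563 / (80.6×10⁹ × 5.469×10^-8) = 1.277×10^-3 rad.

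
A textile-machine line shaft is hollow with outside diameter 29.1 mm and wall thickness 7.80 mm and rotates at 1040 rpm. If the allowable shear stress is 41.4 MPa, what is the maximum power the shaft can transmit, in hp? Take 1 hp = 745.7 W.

J = π(d_o⁴ − d_i⁴)/32 = π(0.0291⁴ − 0.0135⁴)/32 = 6.714×10^-8 m⁴.
T_max = τ_allow·J/r = 4.14×10^7 × 6.714×10^-8 / 0.0146 = 191.0 N·m.
ω = 2π·1040/60 = 108.9 rad/s, so P_max = T_max·ω = 2.081×10^4 W.

27.9 hp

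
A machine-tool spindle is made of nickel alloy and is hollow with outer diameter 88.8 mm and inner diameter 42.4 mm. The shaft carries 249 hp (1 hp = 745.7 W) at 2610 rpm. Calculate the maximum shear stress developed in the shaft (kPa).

5210 kPa

ω = 2π·2610/60 = 273.3 rad/s, so T = P/ω = 249×745.7 / 273.3 = 679.4 N·m.
J = π(d_o⁴ − d_i⁴)/32 = π(0.0888⁴ − 0.0424⁴)/32 = 5.787×10^-6 m⁴.
τ_max = T·r/J = 679.4 × 0.0444 / 5.787×10^-6 = 5.212×10^6 Pa.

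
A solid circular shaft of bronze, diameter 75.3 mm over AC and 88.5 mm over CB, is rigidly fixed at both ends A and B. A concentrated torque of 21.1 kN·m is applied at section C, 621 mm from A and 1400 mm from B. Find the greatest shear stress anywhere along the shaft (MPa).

136 MPa

Compatibility: T_A·a/J_AC = T_B·b/J_CB with T_A + T_B = T₀.
J_AC = 3.16×10^-6 m⁴, J_CB = 6.02×10^-6 m⁴, so T_A = T₀·(J_AC/a)/((J_AC/a)+(J_CB/b)) = 11430 N·m, T_B = 9672 N·m.
τ in each portion: τ_AC = 1.36×10^8 Pa, τ_CB = 7.11×10^7 Pa; maximum is in AC.
τ_max = T_AC·r/J = 11430·0.0376/3.16×10^-6 = 1.363×10^8 Pa.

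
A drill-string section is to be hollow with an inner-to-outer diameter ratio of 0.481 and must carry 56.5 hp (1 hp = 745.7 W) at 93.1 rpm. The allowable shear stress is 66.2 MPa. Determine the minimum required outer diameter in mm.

70.6 mm

ω = 2π·93.1/60 = 9.749 rad/s, so T = P/ω = 56.5×745.7 / 9.749 = 4321 N·m.
For a hollow shaft with d_i/d_o = 0.481: τ_max = 16T/(π d_o³ (1−k⁴)), so d_o = [16T/(π τ_allow (1−k⁴))]^(1/3) = [16·4321/(π·6.62×10^7·0.9465)]^(1/3) = 0.07056 m.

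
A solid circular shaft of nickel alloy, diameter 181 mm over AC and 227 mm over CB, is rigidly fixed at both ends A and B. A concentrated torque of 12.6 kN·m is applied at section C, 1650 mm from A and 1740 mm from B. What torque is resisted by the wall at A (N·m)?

3770 N·m

Compatibility: T_A·a/J_AC = T_B·b/J_CB with T_A + T_B = T₀.
J_AC = 1.05×10^-4 m⁴, J_CB = 2.61×10^-4 m⁴, so T_A = T₀·(J_AC/a)/((J_AC/a)+(J_CB/b)) = 3766 N·m, T_B = 8834 N·m.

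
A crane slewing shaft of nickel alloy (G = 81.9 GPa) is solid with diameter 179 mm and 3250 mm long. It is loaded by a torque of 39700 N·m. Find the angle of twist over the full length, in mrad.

J = πd⁴/32 = π(0.179)⁴/32 = 1.008×10^-4 m⁴.
θ = T·L/(G·J) = 39700 × 3.25 / (81.9×10⁹ × 1.008×10^-4) = 0.01563 rad.

15.6 mrad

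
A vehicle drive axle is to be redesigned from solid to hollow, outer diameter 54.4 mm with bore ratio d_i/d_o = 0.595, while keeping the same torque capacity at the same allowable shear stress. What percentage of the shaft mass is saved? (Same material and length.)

29.4 %

Equal τ_max and T ⇒ the solid shaft needs d_s³ = d_o³(1−k⁴), so d_s = 54.4·(1−0.595⁴)^(1/3) = 52.03 mm.
Area ratio A_h/A_s = d_o²(1−k²)/d_s² = (1−k²)/(1−k⁴)^(2/3) = 0.7063.
Mass saving = 1 − 0.7063 = 29.4 %.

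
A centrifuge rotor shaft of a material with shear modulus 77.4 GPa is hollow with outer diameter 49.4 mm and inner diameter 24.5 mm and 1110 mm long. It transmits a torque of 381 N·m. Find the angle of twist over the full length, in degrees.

J = π(d_o⁴ − d_i⁴)/32 = π(0.0494⁴ − 0.0245⁴)/32 = 5.493×10^-7 m⁴.
θ = T·L/(G·J) = 381.0 × 1.11 / (77.4×10⁹ × 5.493×10^-7) = 9.947×10^-3 rad.

0.570°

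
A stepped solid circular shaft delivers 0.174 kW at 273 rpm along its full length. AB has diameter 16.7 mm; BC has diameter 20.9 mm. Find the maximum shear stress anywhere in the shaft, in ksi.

ω = 2π·273/60 = 28.59 rad/s, so T = P/ω = 0.174×10³ / 28.59 = 6.086 N·m.
Under the same torque, τ_max = 16T/(πd³) is largest where d is smallest — segment AB (d = 16.7 mm).
τ_max = 16·6.086/(π·(0.0167)³) = 6.655×10^6 Pa.

0.965 ksi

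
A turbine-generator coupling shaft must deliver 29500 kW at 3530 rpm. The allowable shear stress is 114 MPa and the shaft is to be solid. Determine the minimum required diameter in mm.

153 mm

ω = 2π·3530/60 = 369.7 rad/s, so T = P/ω = 29500×10³ / 369.7 = 79800 N·m.
For a solid shaft τ_max = 16T/(πd³), so d = (16T/(π τ_allow))^(1/3) = (16·79800/(π·1.14×10^8))^(1/3) = 0.1528 m.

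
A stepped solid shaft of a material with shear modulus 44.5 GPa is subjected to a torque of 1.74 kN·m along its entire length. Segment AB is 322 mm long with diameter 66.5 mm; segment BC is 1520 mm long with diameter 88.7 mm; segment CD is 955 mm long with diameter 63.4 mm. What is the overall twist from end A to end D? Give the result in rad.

0.0399 rad

J_AB = π(0.0665)⁴/32 = 1.92×10^-6 m⁴; J_BC = π(0.0887)⁴/32 = 6.08×10^-6 m⁴; J_CD = π(0.0634)⁴/32 = 1.59×10^-6 m⁴.
θ = (T/G)·Σ L_i/J_i = (1740/44.5×10⁹)·(0.322/1.92×10^-6 + 1.52/6.08×10^-6 + 0.955/1.59×10^-6) = 0.03988 rad.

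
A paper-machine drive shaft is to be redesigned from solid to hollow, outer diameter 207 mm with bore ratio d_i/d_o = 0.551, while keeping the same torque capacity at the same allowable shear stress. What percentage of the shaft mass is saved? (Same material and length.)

25.7 %

Equal τ_max and T ⇒ the solid shaft needs d_s³ = d_o³(1−k⁴), so d_s = 207·(1−0.551⁴)^(1/3) = 200.4 mm.
Area ratio A_h/A_s = d_o²(1−k²)/d_s² = (1−k²)/(1−k⁴)^(2/3) = 0.7428.
Mass saving = 1 − 0.7428 = 25.7 %.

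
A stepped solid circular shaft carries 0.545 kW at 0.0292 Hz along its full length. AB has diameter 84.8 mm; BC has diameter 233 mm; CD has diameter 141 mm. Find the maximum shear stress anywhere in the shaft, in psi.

ω = 2π·0.0292 = 0.1835 rad/s, so T = P/ω = 0.545×10³ / 0.1835 = 2971 N·m.
Under the same torque, τ_max = 16T/(πd³) is largest where d is smallest — segment AB (d = 84.8 mm).
τ_max = 16·2971/(π·(0.0848)³) = 2.481×10^7 Pa.

3600 psi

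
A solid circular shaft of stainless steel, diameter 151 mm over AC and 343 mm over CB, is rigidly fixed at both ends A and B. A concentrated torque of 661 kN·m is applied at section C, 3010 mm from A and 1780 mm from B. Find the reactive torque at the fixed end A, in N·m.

14400 N·m

Compatibility: T_A·a/J_AC = T_B·b/J_CB with T_A + T_B = T₀.
J_AC = 5.10×10^-5 m⁴, J_CB = 1.36×10^-3 m⁴, so T_A = T₀·(J_AC/a)/((J_AC/a)+(J_CB/b)) = 14360 N·m, T_B = 646600 N·m.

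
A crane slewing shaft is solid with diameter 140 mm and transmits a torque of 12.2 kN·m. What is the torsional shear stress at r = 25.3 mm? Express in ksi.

J = πd⁴/32 = π(0.140)⁴/32 = 3.771×10^-5 m⁴.
Shear stress varies linearly with radius: τ = T·r/J = 12200 × 0.0253 / 3.771×10^-5 = 8.184×10^6 Pa.

1.19 ksi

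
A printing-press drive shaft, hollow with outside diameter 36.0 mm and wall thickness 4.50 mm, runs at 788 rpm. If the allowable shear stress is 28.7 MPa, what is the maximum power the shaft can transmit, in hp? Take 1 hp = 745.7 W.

J = π(d_o⁴ − d_i⁴)/32 = π(0.0360⁴ − 0.0270⁴)/32 = 1.127×10^-7 m⁴.
T_max = τ_allow·J/r = 2.87×10^7 × 1.127×10^-7 / 0.0180 = 179.7 N·m.
ω = 2π·788/60 = 82.52 rad/s, so P_max = T_max·ω = 1.483×10^4 W.

19.9 hp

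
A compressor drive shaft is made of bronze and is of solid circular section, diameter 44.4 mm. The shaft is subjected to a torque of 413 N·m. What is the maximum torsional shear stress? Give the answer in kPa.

J = πd⁴/32 = π(0.0444)⁴/32 = 3.815×10^-7 m⁴.
τ_max = T·r/J = 413.0 × 0.0222 / 3.815×10^-7 = 2.403×10^7 Pa.

24000 kPa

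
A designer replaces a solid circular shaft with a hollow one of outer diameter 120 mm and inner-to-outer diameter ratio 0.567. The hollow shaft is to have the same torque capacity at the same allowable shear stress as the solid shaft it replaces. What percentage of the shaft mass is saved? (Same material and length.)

27.0 %

Equal τ_max and T ⇒ the solid shaft needs d_s³ = d_o³(1−k⁴), so d_s = 120·(1−0.567⁴)^(1/3) = 115.7 mm.
Area ratio A_h/A_s = d_o²(1−k²)/d_s² = (1−k²)/(1−k⁴)^(2/3) = 0.7297.
Mass saving = 1 − 0.7297 = 27.0 %.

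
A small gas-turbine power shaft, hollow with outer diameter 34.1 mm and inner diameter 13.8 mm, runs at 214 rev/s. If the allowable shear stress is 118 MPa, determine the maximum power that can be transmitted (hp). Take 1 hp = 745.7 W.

1610 hp

J = π(d_o⁴ − d_i⁴)/32 = π(0.0341⁴ − 0.0138⁴)/32 = 1.292×10^-7 m⁴.
T_max = τ_allow·J/r = 1.18×10^8 × 1.292×10^-7 / 0.0170 = 894.1 N·m.
ω = 2π·214 = 1345 rad/s, so P_max = T_max·ω = 1.202×10^6 W.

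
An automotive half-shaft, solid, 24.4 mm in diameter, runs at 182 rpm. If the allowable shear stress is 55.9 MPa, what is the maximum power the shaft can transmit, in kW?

3.04 kW

J = πd⁴/32 = π(0.0244)⁴/32 = 3.480×10^-8 m⁴.
T_max = τ_allow·J/r = 5.59×10^7 × 3.480×10^-8 / 0.0122 = 159.4 N·m.
ω = 2π·182/60 = 19.06 rad/s, so P_max = T_max·ω = 3039 W.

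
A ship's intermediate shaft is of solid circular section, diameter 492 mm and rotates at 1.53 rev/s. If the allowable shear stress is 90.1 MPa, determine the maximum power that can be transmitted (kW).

J = πd⁴/32 = π(0.492)⁴/32 = 5.753×10^-3 m⁴.
T_max = τ_allow·J/r = 9.01×10^7 × 5.753×10^-3 / 0.246 = 2.107e6 N·m.
ω = 2π·1.53 = 9.613 rad/s, so P_max = T_max·ω = 2.025×10^7 W.

20300 kW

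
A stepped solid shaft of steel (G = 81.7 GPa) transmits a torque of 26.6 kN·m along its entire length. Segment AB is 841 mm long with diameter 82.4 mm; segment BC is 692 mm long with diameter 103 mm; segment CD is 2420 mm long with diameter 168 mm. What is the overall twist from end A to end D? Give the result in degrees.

5.21°

J_AB = π(0.0824)⁴/32 = 4.53×10^-6 m⁴; J_BC = π(0.103)⁴/32 = 1.10×10^-5 m⁴; J_CD = π(0.168)⁴/32 = 7.82×10^-5 m⁴.
θ = (T/G)·Σ L_i/J_i = (26600/81.7×10⁹)·(0.841/4.53×10^-6 + 0.692/1.10×10^-5 + 2.42/7.82×10^-5) = 0.09096 rad.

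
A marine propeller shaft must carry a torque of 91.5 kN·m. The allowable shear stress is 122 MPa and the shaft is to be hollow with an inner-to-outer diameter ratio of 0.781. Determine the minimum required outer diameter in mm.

183 mm

For a hollow shaft with d_i/d_o = 0.781: τ_max = 16T/(π d_o³ (1−k⁴)), so d_o = [16T/(π τ_allow (1−k⁴))]^(1/3) = [16·91500/(π·1.22×10^8·0.6279)]^(1/3) = 0.1825 m.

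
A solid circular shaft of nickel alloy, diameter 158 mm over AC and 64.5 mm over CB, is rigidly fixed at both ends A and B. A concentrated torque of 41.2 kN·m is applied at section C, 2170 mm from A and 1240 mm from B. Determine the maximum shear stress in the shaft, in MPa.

Compatibility: T_A·a/J_AC = T_B·b/J_CB with T_A + T_B = T₀.
J_AC = 6.12×10^-5 m⁴, J_CB = 1.70×10^-6 m⁴, so T_A = T₀·(J_AC/a)/((J_AC/a)+(J_CB/b)) = 39290 N·m, T_B = 1910 N·m.
τ in each portion: τ_AC = 5.07×10^7 Pa, τ_CB = 3.62×10^7 Pa; maximum is in AC.
τ_max = T_AC·r/J = 39290·0.0790/6.12×10^-5 = 5.073×10^7 Pa.

50.7 MPa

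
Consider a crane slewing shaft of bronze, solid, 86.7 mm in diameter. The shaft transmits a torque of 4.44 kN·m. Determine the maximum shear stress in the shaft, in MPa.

34.7 MPa

J = πd⁴/32 = π(0.0867)⁴/32 = 5.547×10^-6 m⁴.
τ_max = T·r/J = 4440 × 0.0433 / 5.547×10^-6 = 3.470×10^7 Pa.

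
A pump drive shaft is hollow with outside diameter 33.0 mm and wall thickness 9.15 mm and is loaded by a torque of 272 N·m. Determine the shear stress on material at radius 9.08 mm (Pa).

2.21e7 Pa

J = π(d_o⁴ − d_i⁴)/32 = π(0.0330⁴ − 0.0147⁴)/32 = 1.118×10^-7 m⁴.
Shear stress varies linearly with radius: τ = T·r/J = 272.0 × 0.00908 / 1.118×10^-7 = 2.208×10^7 Pa.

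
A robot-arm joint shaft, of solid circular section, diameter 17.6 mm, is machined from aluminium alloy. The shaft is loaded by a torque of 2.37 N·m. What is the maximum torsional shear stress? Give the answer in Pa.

J = πd⁴/32 = π(0.0176)⁴/32 = 9.420×10^-9 m⁴.
τ_max = T·r/J = 2.370 × 0.00880 / 9.420×10^-9 = 2.214×10^6 Pa.

2.21e6 Pa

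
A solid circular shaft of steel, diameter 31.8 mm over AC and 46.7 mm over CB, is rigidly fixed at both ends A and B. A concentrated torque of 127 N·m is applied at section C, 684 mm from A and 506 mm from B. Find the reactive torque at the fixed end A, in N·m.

17.4 N·m

Compatibility: T_A·a/J_AC = T_B·b/J_CB with T_A + T_B = T₀.
J_AC = 1.00×10^-7 m⁴, J_CB = 4.67×10^-7 m⁴, so T_A = T₀·(J_AC/a)/((J_AC/a)+(J_CB/b)) = 17.43 N·m, T_B = 109.6 N·m.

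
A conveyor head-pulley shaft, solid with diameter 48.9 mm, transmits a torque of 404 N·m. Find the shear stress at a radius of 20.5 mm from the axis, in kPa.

14800 kPa

J = πd⁴/32 = π(0.0489)⁴/32 = 5.614×10^-7 m⁴.
Shear stress varies linearly with radius: τ = T·r/J = 404.0 × 0.0205 / 5.614×10^-7 = 1.475×10^7 Pa.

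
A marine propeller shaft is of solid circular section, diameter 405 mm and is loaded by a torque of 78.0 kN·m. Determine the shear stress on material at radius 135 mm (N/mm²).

3.99 N/mm²

J = πd⁴/32 = π(0.405)⁴/32 = 2.641×10^-3 m⁴.
Shear stress varies linearly with radius: τ = T·r/J = 78000 × 0.135 / 2.641×10^-3 = 3.987×10^6 Pa.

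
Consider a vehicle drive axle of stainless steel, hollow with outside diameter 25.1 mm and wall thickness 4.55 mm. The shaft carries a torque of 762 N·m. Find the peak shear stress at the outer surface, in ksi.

J = π(d_o⁴ − d_i⁴)/32 = π(0.0251⁴ − 0.0160⁴)/32 = 3.253×10^-8 m⁴.
τ_max = T·r/J = 762.0 × 0.0126 / 3.253×10^-8 = 2.940×10^8 Pa.

42.6 ksi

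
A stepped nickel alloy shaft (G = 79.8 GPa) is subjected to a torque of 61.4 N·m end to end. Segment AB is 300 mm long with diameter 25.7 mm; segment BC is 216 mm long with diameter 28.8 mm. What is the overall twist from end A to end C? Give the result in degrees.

0.450°

J_AB = π(0.0257)⁴/32 = 4.28×10^-8 m⁴; J_BC = π(0.0288)⁴/32 = 6.75×10^-8 m⁴.
θ = (T/G)·Σ L_i/J_i = (61.40/79.8×10⁹)·(0.300/4.28×10^-8 + 0.216/6.75×10^-8) = 7.850×10^-3 rad.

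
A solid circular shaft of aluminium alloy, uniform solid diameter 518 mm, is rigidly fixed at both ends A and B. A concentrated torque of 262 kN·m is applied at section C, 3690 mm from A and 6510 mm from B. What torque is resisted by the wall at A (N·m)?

With uniform GJ and both ends fixed, compatibility θ_AC = θ_CB gives T_A·a = T_B·b, together with T_A + T_B = T₀.
T_A = T₀·b/(a+b) = 262000·6510/10200 = 167200 N·m; T_B = 94780 N·m.

167000 N·m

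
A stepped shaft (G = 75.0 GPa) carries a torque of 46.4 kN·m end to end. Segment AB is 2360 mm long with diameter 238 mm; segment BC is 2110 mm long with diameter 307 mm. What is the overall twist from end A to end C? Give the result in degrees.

0.351°

J_AB = π(0.238)⁴/32 = 3.15×10^-4 m⁴; J_BC = π(0.307)⁴/32 = 8.72×10^-4 m⁴.
θ = (T/G)·Σ L_i/J_i = (46400/75.0×10⁹)·(2.36/3.15×10^-4 + 2.11/8.72×10^-4) = 6.132×10^-3 rad.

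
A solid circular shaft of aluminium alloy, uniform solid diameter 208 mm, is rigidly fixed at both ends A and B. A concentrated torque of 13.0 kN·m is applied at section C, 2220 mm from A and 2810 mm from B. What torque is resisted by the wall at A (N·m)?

With uniform GJ and both ends fixed, compatibility θ_AC = θ_CB gives T_A·a = T_B·b, together with T_A + T_B = T₀.
T_A = T₀·b/(a+b) = 13000·2810/5030 = 7262 N·m; T_B = 5738 N·m.

7260 N·m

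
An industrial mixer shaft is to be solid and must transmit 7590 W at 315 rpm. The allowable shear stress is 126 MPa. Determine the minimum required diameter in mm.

21.0 mm

ω = 2π·315/60 = 32.99 rad/s, so T = P/ω = 7590 / 32.99 = 230.1 N·m.
For a solid shaft τ_max = 16T/(πd³), so d = (16T/(π τ_allow))^(1/3) = (16·230.1/(π·1.26×10^8))^(1/3) = 0.02103 m.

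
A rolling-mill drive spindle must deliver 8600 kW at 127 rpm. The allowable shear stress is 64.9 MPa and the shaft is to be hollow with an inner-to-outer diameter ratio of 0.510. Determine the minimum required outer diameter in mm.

379 mm

ω = 2π·127/60 = 13.30 rad/s, so T = P/ω = 8600×10³ / 13.30 = 646600 N·m.
For a hollow shaft with d_i/d_o = 0.510: τ_max = 16T/(π d_o³ (1−k⁴)), so d_o = [16T/(π τ_allow (1−k⁴))]^(1/3) = [16·646600/(π·6.49×10^7·0.9323)]^(1/3) = 0.3790 m.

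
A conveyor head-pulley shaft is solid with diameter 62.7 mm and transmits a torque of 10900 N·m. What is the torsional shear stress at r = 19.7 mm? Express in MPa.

J = πd⁴/32 = π(0.0627)⁴/32 = 1.517×10^-6 m⁴.
Shear stress varies linearly with radius: τ = T·r/J = 10900 × 0.0197 / 1.517×10^-6 = 1.415×10^8 Pa.

142 MPa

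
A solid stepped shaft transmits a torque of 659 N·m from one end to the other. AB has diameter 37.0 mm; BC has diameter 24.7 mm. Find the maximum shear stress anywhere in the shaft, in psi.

Under the same torque, τ_max = 16T/(πd³) is largest where d is smallest — segment BC (d = 24.7 mm).
τ_max = 16·659.0/(π·(0.0247)³) = 2.227×10^8 Pa.

32300 psi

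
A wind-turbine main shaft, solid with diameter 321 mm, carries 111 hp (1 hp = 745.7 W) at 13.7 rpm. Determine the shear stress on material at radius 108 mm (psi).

ω = 2π·13.7/60 = 1.435 rad/s, so T = P/ω = 111×745.7 / 1.435 = 57690 N·m.
J = πd⁴/32 = π(0.321)⁴/32 = 1.042×10^-3 m⁴.
Shear stress varies linearly with radius: τ = T·r/J = 57690 × 0.108 / 1.042×10^-3 = 5.978×10^6 Pa.

867 psi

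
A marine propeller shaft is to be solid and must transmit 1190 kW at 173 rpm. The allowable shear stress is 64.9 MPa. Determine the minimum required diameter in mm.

ω = 2π·173/60 = 18.12 rad/s, so T = P/ω = 1190×10³ / 18.12 = 65690 N·m.
For a solid shaft τ_max = 16T/(πd³), so d = (16T/(π τ_allow))^(1/3) = (16·65690/(π·6.49×10^7))^(1/3) = 0.1727 m.

173 mm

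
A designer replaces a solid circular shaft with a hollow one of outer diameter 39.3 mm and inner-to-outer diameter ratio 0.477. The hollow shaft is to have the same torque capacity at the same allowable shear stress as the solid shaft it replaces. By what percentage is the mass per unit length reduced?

Equal τ_max and T ⇒ the solid shaft needs d_s³ = d_o³(1−k⁴), so d_s = 39.3·(1−0.477⁴)^(1/3) = 38.61 mm.
Area ratio A_h/A_s = d_o²(1−k²)/d_s² = (1−k²)/(1−k⁴)^(2/3) = 0.8003.
Mass saving = 1 − 0.8003 = 20.0 %.

20.0 %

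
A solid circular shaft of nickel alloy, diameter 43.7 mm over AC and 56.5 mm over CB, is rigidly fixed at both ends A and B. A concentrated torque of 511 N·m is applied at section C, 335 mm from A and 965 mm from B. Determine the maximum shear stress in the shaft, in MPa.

15.8 MPa

Compatibility: T_A·a/J_AC = T_B·b/J_CB with T_A + T_B = T₀.
J_AC = 3.58×10^-7 m⁴, J_CB = 1.00×10^-6 m⁴, so T_A = T₀·(J_AC/a)/((J_AC/a)+(J_CB/b)) = 259.4 N·m, T_B = 251.6 N·m.
τ in each portion: τ_AC = 1.58×10^7 Pa, τ_CB = 7.10×10^6 Pa; maximum is in AC.
τ_max = T_AC·r/J = 259.4·0.0219/3.58×10^-7 = 1.583×10^7 Pa.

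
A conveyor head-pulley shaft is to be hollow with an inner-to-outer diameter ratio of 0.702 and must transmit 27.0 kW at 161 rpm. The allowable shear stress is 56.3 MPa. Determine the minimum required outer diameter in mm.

ω = 2π·161/60 = 16.86 rad/s, so T = P/ω = 27.0×10³ / 16.86 = 1601 N·m.
For a hollow shaft with d_i/d_o = 0.702: τ_max = 16T/(π d_o³ (1−k⁴)), so d_o = [16T/(π τ_allow (1−k⁴))]^(1/3) = [16·1601/(π·5.63×10^7·0.7571)]^(1/3) = 0.05762 m.

57.6 mm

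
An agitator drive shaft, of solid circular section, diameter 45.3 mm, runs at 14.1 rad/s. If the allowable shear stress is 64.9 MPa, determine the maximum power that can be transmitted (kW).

J = πd⁴/32 = π(0.0453)⁴/32 = 4.134×10^-7 m⁴.
T_max = τ_allow·J/r = 6.49×10^7 × 4.134×10^-7 / 0.0226 = 1185 N·m.
ω = 14.1 rad/s, so P_max = T_max·ω = 1.670×10^4 W.

16.7 kW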